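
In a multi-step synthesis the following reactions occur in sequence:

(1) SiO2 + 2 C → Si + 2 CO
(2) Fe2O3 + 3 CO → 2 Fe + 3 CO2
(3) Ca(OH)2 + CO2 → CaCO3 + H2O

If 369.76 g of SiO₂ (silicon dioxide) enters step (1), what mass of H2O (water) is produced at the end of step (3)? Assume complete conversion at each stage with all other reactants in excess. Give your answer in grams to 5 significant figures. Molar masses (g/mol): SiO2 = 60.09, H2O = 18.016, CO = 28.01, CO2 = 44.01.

n(SiO2) = 369.76 / 60.09 = 6.15344 mol.
Reaction (1): SiO2→CO ratio 1:2 ⇒ n(CO) = 12.3069 mol.
Reaction (2): CO→CO2 ratio 3:3 ⇒ n(CO2) = 12.3069 mol.
Reaction (3): CO2→H2O ratio 1:1 ⇒ n(H2O) = 12.3069 mol.
Mass of H2O = 12.3069 × 18.016 = 221.721 g.

221.72 g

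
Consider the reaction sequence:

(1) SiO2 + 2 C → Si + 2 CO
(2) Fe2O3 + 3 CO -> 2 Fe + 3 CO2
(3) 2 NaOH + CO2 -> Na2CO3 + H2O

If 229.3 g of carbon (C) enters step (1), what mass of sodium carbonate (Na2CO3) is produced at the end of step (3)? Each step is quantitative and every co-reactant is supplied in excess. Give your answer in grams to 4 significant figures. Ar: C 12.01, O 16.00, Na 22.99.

M(C) = 12.01 g/mol.
M(Na2CO3) = 2(22.99) + 12.01 + 3(16.00) = 105.99 g/mol.
n(C) = 229.3 / 12.01 = 19.092 mol.
Reaction (1): C→CO ratio 2:2 ⇒ n(CO) = 19.092 mol.
Reaction (2): CO→CO2 ratio 3:3 ⇒ n(CO2) = 19.092 mol.
Reaction (3): CO2→Na2CO3 ratio 1:1 ⇒ n(Na2CO3) = 19.092 mol.
Mass of Na2CO3 = 19.092 × 105.99 = 2023.6 g.

2024 g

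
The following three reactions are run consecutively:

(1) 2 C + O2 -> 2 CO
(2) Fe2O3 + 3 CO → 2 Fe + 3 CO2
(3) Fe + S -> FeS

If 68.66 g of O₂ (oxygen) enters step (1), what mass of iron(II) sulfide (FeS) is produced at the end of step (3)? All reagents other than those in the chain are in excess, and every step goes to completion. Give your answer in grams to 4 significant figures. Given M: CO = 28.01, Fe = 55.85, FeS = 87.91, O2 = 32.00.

n(O2) = 68.66 / 32.00 = 2.1456 mol.
Reaction (1): O2→CO ratio 1:2 ⇒ n(CO) = 4.2912 mol.
Reaction (2): CO→Fe ratio 3:2 ⇒ n(Fe) = 2.8608 mol.
Reaction (3): Fe→FeS ratio 1:1 ⇒ n(FeS) = 2.8608 mol.
Mass of FeS = 2.8608 × 87.91 = 251.50 g.

251.5 g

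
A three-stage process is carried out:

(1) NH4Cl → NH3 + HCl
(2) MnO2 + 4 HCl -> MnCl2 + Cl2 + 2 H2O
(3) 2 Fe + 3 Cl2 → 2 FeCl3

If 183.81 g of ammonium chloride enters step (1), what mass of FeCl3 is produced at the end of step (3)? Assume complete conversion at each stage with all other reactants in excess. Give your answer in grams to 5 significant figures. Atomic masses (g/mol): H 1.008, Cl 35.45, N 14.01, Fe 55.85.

92.892 g

M(NH4Cl) = 14.01 + 4(1.008) + 35.45 = 53.492 g/mol.
M(FeCl3) = 55.85 + 3(35.45) = 162.20 g/mol.
n(NH4Cl) = 183.81 / 53.492 = 3.43621 mol.
Reaction (1): NH4Cl→HCl ratio 1:1 ⇒ n(HCl) = 3.43621 mol.
Reaction (2): HCl→Cl2 ratio 4:1 ⇒ n(Cl2) = 0.859054 mol.
Reaction (3): Cl2→FeCl3 ratio 3:2 ⇒ n(FeCl3) = 0.572702 mol.
Mass of FeCl3 = 0.572702 × 162.20 = 92.8923 g.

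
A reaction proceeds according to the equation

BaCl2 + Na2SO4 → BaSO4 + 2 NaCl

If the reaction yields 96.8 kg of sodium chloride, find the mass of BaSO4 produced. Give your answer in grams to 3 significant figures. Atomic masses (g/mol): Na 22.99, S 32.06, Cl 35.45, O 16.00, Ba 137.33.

M(NaCl) = 22.99 + 35.45 = 58.44 g/mol.
M(BaSO4) = 137.33 + 32.06 + 4(16.00) = 233.39 g/mol.
Convert: 96.8 kg = 96800 g.
n(NaCl) = 96800 g / 58.44 g/mol = 1656 mol.
From the equation the NaCl:BaSO4 mole ratio is 2:1, so n(BaSO4) = 1656 × 1/2 = 828.2 mol.
Mass of BaSO4 = 828.2 mol × 233.39 g/mol = 193300 g.

193000 g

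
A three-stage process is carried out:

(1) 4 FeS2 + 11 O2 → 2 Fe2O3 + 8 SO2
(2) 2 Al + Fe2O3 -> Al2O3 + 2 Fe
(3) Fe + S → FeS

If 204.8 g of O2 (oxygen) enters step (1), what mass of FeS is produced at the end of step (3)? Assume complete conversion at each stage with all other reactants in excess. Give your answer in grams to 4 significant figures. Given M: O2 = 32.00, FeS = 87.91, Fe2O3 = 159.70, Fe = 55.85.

204.6 g

n(O2) = 204.8 / 32.00 = 6.4000 mol.
Reaction (1): O2→Fe2O3 ratio 11:2 ⇒ n(Fe2O3) = 1.1636 mol.
Reaction (2): Fe2O3→Fe ratio 1:2 ⇒ n(Fe) = 2.3273 mol.
Reaction (3): Fe→FeS ratio 1:1 ⇒ n(FeS) = 2.3273 mol.
Mass of FeS = 2.3273 × 87.91 = 204.59 g.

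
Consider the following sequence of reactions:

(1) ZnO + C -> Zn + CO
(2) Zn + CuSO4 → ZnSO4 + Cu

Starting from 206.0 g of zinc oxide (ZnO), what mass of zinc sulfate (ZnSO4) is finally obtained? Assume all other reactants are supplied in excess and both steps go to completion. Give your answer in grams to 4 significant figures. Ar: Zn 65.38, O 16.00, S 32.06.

M(ZnO) = 65.38 + 16.00 = 81.38 g/mol.
M(ZnSO4) = 65.38 + 32.06 + 4(16.00) = 161.44 g/mol.
n(ZnO) = 206.00 / 81.38 = 2.5313 mol.
Step 1 gives a 1:1 ratio of ZnO to Zn, so n(Zn) = 2.5313 mol.
In step 2 the Zn:ZnSO4 ratio is 1:1, so n(ZnSO4) = 2.5313 mol.
Mass of ZnSO4 = 2.5313 × 161.44 = 408.66 g.

408.7 g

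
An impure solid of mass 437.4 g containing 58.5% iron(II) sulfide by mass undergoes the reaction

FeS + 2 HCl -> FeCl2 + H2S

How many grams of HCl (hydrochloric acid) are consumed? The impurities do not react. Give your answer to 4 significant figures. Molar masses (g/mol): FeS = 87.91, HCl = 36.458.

Mass of pure FeS = 437.4 g × 0.585 = 255.88 g.
n(FeS) = 255.88 g / 87.91 g/mol = 2.9107 mol.
From the equation the FeS:HCl mole ratio is 1:2, so n(HCl) = 2.9107 × 2/1 = 5.8214 mol.
Mass of HCl = 5.8214 mol × 36.458 g/mol = 212.24 g.

212.2 g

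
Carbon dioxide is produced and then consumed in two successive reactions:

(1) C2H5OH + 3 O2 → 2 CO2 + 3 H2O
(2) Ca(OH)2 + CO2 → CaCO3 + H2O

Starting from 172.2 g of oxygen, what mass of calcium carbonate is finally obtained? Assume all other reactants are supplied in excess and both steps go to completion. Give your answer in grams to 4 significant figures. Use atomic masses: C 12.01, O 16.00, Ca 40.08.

M(O2) = 2(16.00) = 32.00 g/mol.
M(CaCO3) = 40.08 + 12.01 + 3(16.00) = 100.09 g/mol.
n(O2) = 172.20 / 32.00 = 5.3812 mol.
Step 1 gives a 3:2 ratio of O2 to CO2, so n(CO2) = 3.5875 mol.
In step 2 the CO2:CaCO3 ratio is 1:1, so n(CaCO3) = 3.5875 mol.
Mass of CaCO3 = 3.5875 × 100.09 = 359.07 g.

359.1 g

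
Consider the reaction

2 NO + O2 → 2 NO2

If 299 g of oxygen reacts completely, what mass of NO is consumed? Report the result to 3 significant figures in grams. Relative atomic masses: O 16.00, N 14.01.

M(O2) = 2(16.00) = 32.00 g/mol.
M(NO) = 14.01 + 16.00 = 30.01 g/mol.
n(O2) = 299.0 g / 32.00 g/mol = 9.344 mol.
From the equation the O2:NO mole ratio is 1:2, so n(NO) = 9.344 × 2/1 = 18.69 mol.
Mass of NO = 18.69 mol × 30.01 g/mol = 560.8 g.

561 g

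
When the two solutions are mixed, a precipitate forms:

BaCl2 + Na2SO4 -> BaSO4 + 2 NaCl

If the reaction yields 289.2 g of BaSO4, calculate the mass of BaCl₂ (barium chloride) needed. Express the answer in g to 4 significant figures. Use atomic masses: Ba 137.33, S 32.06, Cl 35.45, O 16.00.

M(BaSO4) = 137.33 + 32.06 + 4(16.00) = 233.39 g/mol.
M(BaCl2) = 137.33 + 2(35.45) = 208.23 g/mol.
n(BaSO4) = 289.20 g / 233.39 g/mol = 1.2391 mol.
From the equation the BaSO4:BaCl2 mole ratio is 1:1, so n(BaCl2) = 1.2391 × 1/1 = 1.2391 mol.
Mass of BaCl2 = 1.2391 mol × 208.23 g/mol = 258.02 g.

258.0 g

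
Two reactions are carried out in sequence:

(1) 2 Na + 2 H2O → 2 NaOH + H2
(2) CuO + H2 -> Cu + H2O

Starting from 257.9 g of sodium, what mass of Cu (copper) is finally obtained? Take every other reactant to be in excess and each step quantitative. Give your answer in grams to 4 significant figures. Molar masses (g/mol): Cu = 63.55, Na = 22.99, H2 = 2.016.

356.4 g

n(Na) = 257.90 / 22.99 = 11.218 mol.
Step 1 gives a 2:1 ratio of Na to H2, so n(H2) = 5.6090 mol.
In step 2 the H2:Cu ratio is 1:1, so n(Cu) = 5.6090 mol.
Mass of Cu = 5.6090 × 63.55 = 356.45 g.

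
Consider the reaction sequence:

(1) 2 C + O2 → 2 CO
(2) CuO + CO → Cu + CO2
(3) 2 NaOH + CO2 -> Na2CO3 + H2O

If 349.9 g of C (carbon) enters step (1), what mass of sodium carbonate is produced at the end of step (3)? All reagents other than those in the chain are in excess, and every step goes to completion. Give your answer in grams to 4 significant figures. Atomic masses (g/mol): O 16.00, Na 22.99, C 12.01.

3088 g

M(C) = 12.01 g/mol.
M(Na2CO3) = 2(22.99) + 12.01 + 3(16.00) = 105.99 g/mol.
n(C) = 349.9 / 12.01 = 29.134 mol.
Reaction (1): C→CO ratio 2:2 ⇒ n(CO) = 29.134 mol.
Reaction (2): CO→CO2 ratio 1:1 ⇒ n(CO2) = 29.134 mol.
Reaction (3): CO2→Na2CO3 ratio 1:1 ⇒ n(Na2CO3) = 29.134 mol.
Mass of Na2CO3 = 29.134 × 105.99 = 3087.9 g.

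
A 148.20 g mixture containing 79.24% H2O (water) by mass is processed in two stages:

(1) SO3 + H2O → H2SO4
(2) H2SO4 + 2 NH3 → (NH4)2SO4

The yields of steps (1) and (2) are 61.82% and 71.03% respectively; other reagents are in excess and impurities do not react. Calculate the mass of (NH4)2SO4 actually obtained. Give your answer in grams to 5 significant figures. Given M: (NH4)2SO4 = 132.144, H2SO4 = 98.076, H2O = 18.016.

378.23 g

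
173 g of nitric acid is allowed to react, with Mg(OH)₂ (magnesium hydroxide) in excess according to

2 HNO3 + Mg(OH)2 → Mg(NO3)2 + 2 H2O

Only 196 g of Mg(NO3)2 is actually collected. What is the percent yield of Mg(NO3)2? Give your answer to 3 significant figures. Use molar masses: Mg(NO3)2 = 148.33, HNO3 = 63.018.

n(HNO3) = 173.0 g / 63.018 g/mol = 2.745 mol.
From the equation the HNO3:Mg(NO3)2 mole ratio is 2:1, so n(Mg(NO3)2) = 2.745 × 1/2 = 1.373 mol.
Mass of Mg(NO3)2 = 1.373 mol × 148.33 g/mol = 203.6 g.
This is the theoretical yield. Percent yield = 196 g / 203.6 g × 100% = 96.27%.

96.3 %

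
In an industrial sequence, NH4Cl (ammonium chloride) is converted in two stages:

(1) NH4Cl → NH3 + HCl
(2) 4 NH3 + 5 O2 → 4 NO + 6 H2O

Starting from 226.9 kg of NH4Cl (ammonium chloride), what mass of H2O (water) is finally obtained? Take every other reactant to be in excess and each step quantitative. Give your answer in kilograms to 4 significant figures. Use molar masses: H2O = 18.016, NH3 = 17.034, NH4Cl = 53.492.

226.9 kg = 226900 g.
n(NH4Cl) = 226900 / 53.492 = 4241.8 mol.
Step 1 gives a 1:1 ratio of NH4Cl to NH3, so n(NH3) = 4241.8 mol.
In step 2 the NH3:H2O ratio is 4:6, so n(H2O) = 6362.6 mol.
Mass of H2O = 6362.6 × 18.016 = 114630 g = 114.6 kg.

114.6 kg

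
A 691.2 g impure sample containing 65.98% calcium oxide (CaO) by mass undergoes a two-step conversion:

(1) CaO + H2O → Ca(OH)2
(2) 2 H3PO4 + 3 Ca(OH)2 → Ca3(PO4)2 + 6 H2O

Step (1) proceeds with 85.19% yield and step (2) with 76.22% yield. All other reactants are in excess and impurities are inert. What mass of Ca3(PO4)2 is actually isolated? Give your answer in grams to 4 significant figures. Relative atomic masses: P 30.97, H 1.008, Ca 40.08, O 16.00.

Pure CaO = 691.2 × 0.6598 = 456.05 g.
M(CaO) = 40.08 + 16.00 = 56.08 g/mol.
M(Ca3(PO4)2) = 3(40.08) + 2(30.97) + 8(16.00) = 310.18 g/mol.
n(CaO) = 456.05 / 56.08 = 8.1322 mol.
Step 1 (CaO:Ca(OH)2 = 1:1): theoretical n(Ca(OH)2) = 8.1322 mol; at 85.19% yield, n(Ca(OH)2) = 6.9278 mol.
Step 2 (Ca(OH)2:Ca3(PO4)2 = 3:1): theoretical n(Ca3(PO4)2) = 2.3093 mol, so theoretical mass = 2.3093 × 310.18 = 716.29 g.
At 76.22% yield, actual mass of Ca3(PO4)2 = 716.29 × 0.7622 = 545.96 g.

546.0 g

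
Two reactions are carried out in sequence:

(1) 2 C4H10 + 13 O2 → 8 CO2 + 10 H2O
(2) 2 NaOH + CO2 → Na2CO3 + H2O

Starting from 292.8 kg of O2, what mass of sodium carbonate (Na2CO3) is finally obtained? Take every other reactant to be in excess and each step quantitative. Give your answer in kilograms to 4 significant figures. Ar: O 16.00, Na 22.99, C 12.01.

596.8 kg

M(O2) = 2(16.00) = 32.00 g/mol.
M(Na2CO3) = 2(22.99) + 12.01 + 3(16.00) = 105.99 g/mol.
292.8 kg = 292800 g.
n(O2) = 292800 / 32.00 = 9150.0 mol.
Step 1 gives a 13:8 ratio of O2 to CO2, so n(CO2) = 5630.8 mol.
In step 2 the CO2:Na2CO3 ratio is 1:1, so n(Na2CO3) = 5630.8 mol.
Mass of Na2CO3 = 5630.8 × 105.99 = 596810 g = 596.8 kg.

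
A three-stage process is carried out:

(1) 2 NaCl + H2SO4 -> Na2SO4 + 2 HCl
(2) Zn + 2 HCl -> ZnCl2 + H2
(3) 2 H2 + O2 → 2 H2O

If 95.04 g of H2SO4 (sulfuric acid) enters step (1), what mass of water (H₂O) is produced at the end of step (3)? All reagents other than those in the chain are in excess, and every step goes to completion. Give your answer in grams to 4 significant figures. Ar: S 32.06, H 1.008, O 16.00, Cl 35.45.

17.46 g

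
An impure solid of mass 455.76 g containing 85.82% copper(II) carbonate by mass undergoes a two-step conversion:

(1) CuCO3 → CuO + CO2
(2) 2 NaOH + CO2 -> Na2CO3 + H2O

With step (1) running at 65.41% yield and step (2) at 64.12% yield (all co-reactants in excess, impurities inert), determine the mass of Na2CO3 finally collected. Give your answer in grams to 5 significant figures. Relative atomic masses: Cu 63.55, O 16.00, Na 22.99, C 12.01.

140.72 g

Pure CuCO3 = 455.76 × 0.8582 = 391.133 g.
M(CuCO3) = 63.55 + 12.01 + 3(16.00) = 123.56 g/mol.
M(Na2CO3) = 2(22.99) + 12.01 + 3(16.00) = 105.99 g/mol.
n(CuCO3) = 391.133 / 123.56 = 3.16553 mol.
Step 1 (CuCO3:CO2 = 1:1): theoretical n(CO2) = 3.16553 mol; at 65.41% yield, n(CO2) = 2.07058 mol.
Step 2 (CO2:Na2CO3 = 1:1): theoretical n(Na2CO3) = 2.07058 mol, so theoretical mass = 2.07058 × 105.99 = 219.460 g.
At 64.12% yield, actual mass of Na2CO3 = 219.460 × 0.6412 = 140.718 g.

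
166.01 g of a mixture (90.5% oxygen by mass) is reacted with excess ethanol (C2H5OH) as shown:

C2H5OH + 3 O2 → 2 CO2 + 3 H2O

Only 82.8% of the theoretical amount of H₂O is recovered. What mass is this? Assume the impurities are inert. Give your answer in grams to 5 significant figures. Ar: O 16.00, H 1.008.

70.036 g

Pure O2 available = 166.01 g × 0.905 = 150.239 g.
M(O2) = 2(16.00) = 32.00 g/mol.
M(H2O) = 2(1.008) + 16.00 = 18.016 g/mol.
n(O2) = 150.239 g / 32.00 g/mol = 4.69497 mol.
From the equation the O2:H2O mole ratio is 3:3, so n(H2O) = 4.69497 × 3/3 = 4.69497 mol.
Mass of H2O = 4.69497 mol × 18.016 g/mol = 84.5846 g.
Actual mass collected = 84.5846 g × 0.828 = 70.0360 g.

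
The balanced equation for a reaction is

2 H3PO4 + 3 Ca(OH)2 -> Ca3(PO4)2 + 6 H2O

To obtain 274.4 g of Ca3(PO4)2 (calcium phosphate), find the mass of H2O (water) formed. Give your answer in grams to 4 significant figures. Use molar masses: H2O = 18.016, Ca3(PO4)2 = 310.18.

95.63 g

n(Ca3(PO4)2) = 274.40 g / 310.18 g/mol = 0.88465 mol.
From the equation the Ca3(PO4)2:H2O mole ratio is 1:6, so n(H2O) = 0.88465 × 6/1 = 5.3079 mol.
Mass of H2O = 5.3079 mol × 18.016 g/mol = 95.627 g.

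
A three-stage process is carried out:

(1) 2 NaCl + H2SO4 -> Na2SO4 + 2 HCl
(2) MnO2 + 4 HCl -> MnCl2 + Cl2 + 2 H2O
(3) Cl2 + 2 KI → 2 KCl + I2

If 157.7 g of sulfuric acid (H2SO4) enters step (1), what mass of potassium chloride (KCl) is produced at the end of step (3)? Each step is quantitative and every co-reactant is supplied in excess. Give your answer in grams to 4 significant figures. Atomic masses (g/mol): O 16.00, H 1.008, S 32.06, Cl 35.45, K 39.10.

M(H2SO4) = 2(1.008) + 32.06 + 4(16.00) = 98.076 g/mol.
M(KCl) = 39.10 + 35.45 = 74.55 g/mol.
n(H2SO4) = 157.7 / 98.076 = 1.6079 mol.
Reaction (1): H2SO4→HCl ratio 1:2 ⇒ n(HCl) = 3.2159 mol.
Reaction (2): HCl→Cl2 ratio 4:1 ⇒ n(Cl2) = 0.80397 mol.
Reaction (3): Cl2→KCl ratio 1:2 ⇒ n(KCl) = 1.6079 mol.
Mass of KCl = 1.6079 × 74.55 = 119.87 g.

119.9 g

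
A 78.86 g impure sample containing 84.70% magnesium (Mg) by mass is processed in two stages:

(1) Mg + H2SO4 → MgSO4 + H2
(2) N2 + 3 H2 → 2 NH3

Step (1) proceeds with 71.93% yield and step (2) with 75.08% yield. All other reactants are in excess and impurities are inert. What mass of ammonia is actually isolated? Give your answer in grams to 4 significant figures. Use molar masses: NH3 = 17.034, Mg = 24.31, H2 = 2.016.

Pure Mg = 78.86 × 0.8470 = 66.794 g.
n(Mg) = 66.794 / 24.31 = 2.7476 mol.
Step 1 (Mg:H2 = 1:1): theoretical n(H2) = 2.7476 mol; at 71.93% yield, n(H2) = 1.9764 mol.
Step 2 (H2:NH3 = 3:2): theoretical n(NH3) = 1.3176 mol, so theoretical mass = 1.3176 × 17.034 = 22.444 g.
At 75.08% yield, actual mass of NH3 = 22.444 × 0.7508 = 16.851 g.

16.85 g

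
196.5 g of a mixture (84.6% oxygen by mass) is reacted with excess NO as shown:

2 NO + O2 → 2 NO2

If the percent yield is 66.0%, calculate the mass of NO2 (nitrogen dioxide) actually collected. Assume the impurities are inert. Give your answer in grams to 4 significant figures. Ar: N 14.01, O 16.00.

315.5 g

Pure O2 available = 196.5 g × 0.846 = 166.24 g.
M(O2) = 2(16.00) = 32.00 g/mol.
M(NO2) = 14.01 + 2(16.00) = 46.01 g/mol.
n(O2) = 166.24 g / 32.00 g/mol = 5.1950 mol.
From the equation the O2:NO2 mole ratio is 1:2, so n(NO2) = 5.1950 × 2/1 = 10.390 mol.
Mass of NO2 = 10.390 mol × 46.01 g/mol = 478.04 g.
Actual mass collected = 478.04 g × 0.660 = 315.51 g.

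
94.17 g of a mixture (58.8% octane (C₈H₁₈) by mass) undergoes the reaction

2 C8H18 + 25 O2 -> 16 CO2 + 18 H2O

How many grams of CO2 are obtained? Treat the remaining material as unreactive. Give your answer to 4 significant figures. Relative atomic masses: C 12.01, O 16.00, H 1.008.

170.7 g

Mass of pure C8H18 = 94.17 g × 0.588 = 55.372 g.
M(C8H18) = 8(12.01) + 18(1.008) = 114.224 g/mol.
M(CO2) = 12.01 + 2(16.00) = 44.01 g/mol.
n(C8H18) = 55.372 g / 114.224 g/mol = 0.48477 mol.
From the equation the C8H18:CO2 mole ratio is 2:16, so n(CO2) = 0.48477 × 16/2 = 3.8781 mol.
Mass of CO2 = 3.8781 mol × 44.01 g/mol = 170.68 g.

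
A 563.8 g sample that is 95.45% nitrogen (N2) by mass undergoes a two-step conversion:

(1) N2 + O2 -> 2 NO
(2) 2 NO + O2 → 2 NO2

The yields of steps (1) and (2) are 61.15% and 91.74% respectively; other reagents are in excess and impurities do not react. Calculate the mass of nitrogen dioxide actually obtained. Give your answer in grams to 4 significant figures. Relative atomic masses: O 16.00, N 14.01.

Pure N2 = 563.8 × 0.9545 = 538.15 g.
M(N2) = 2(14.01) = 28.02 g/mol.
M(NO2) = 14.01 + 2(16.00) = 46.01 g/mol.
n(N2) = 538.15 / 28.02 = 19.206 mol.
Step 1 (N2:NO = 1:2): theoretical n(NO) = 38.412 mol; at 61.15% yield, n(NO) = 23.489 mol.
Step 2 (NO:NO2 = 2:2): theoretical n(NO2) = 23.489 mol, so theoretical mass = 23.489 × 46.01 = 1080.7 g.
At 91.74% yield, actual mass of NO2 = 1080.7 × 0.9174 = 991.45 g.

991.4 g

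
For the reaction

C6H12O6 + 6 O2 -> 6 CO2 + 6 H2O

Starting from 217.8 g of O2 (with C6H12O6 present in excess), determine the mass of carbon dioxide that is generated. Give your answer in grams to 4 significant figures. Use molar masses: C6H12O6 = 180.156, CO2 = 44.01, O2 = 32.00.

299.5 g

n(O2) = 217.80 g / 32.00 g/mol = 6.8063 mol.
From the equation the O2:CO2 mole ratio is 6:6, so n(CO2) = 6.8063 × 6/6 = 6.8063 mol.
Mass of CO2 = 6.8063 mol × 44.01 g/mol = 299.54 g.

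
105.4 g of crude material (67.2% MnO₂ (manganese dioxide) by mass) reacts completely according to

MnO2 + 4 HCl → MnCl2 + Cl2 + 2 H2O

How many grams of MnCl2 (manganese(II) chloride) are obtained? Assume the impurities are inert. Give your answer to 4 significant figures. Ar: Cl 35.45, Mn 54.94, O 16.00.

102.5 g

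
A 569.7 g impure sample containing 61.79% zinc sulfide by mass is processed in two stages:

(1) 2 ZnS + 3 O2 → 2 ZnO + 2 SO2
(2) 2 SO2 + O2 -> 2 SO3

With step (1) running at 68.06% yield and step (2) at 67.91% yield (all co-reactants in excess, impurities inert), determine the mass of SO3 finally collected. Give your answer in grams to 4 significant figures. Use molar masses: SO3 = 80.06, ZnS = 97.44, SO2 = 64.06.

133.7 g

Pure ZnS = 569.7 × 0.6179 = 352.02 g.
n(ZnS) = 352.02 / 97.44 = 3.6127 mol.
Step 1 (ZnS:SO2 = 2:2): theoretical n(SO2) = 3.6127 mol; at 68.06% yield, n(SO2) = 2.4588 mol.
Step 2 (SO2:SO3 = 2:2): theoretical n(SO3) = 2.4588 mol, so theoretical mass = 2.4588 × 80.06 = 196.85 g.
At 67.91% yield, actual mass of SO3 = 196.85 × 0.6791 = 133.68 g.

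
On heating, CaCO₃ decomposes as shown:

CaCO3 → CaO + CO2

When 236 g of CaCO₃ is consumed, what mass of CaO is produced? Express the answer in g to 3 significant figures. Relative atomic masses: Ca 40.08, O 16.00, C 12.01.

132 g

M(CaCO3) = 40.08 + 12.01 + 3(16.00) = 100.09 g/mol.
M(CaO) = 40.08 + 16.00 = 56.08 g/mol.
n(CaCO3) = 236.0 g / 100.09 g/mol = 2.358 mol.
From the equation the CaCO3:CaO mole ratio is 1:1, so n(CaO) = 2.358 × 1/1 = 2.358 mol.
Mass of CaO = 2.358 mol × 56.08 g/mol = 132.2 g.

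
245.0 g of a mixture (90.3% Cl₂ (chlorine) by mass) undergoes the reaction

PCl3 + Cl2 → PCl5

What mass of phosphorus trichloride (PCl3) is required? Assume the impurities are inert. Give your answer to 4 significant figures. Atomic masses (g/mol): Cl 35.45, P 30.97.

Mass of pure Cl2 = 245.0 g × 0.903 = 221.24 g.
M(Cl2) = 2(35.45) = 70.90 g/mol.
M(PCl3) = 30.97 + 3(35.45) = 137.32 g/mol.
n(Cl2) = 221.24 g / 70.90 g/mol = 3.1204 mol.
From the equation the Cl2:PCl3 mole ratio is 1:1, so n(PCl3) = 3.1204 × 1/1 = 3.1204 mol.
Mass of PCl3 = 3.1204 mol × 137.32 g/mol = 428.49 g.

428.5 g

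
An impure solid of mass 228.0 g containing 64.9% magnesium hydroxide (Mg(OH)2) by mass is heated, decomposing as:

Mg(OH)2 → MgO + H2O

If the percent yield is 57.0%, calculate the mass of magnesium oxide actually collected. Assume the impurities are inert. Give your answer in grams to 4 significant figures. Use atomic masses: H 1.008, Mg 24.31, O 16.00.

Pure Mg(OH)2 available = 228.0 g × 0.649 = 147.97 g.
M(Mg(OH)2) = 24.31 + 2(16.00) + 2(1.008) = 58.326 g/mol.
M(MgO) = 24.31 + 16.00 = 40.31 g/mol.
n(Mg(OH)2) = 147.97 g / 58.326 g/mol = 2.5370 mol.
From the equation the Mg(OH)2:MgO mole ratio is 1:1, so n(MgO) = 2.5370 × 1/1 = 2.5370 mol.
Mass of MgO = 2.5370 mol × 40.31 g/mol = 102.27 g.
Actual mass collected = 102.27 g × 0.570 = 58.291 g.

58.29 g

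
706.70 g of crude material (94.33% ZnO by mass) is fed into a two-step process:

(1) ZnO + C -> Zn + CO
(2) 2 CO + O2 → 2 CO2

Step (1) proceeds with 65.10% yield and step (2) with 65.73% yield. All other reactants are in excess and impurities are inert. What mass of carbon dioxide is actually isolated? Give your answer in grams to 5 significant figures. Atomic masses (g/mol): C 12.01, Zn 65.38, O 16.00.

154.26 g

Pure ZnO = 706.70 × 0.9433 = 666.630 g.
M(ZnO) = 65.38 + 16.00 = 81.38 g/mol.
M(CO2) = 12.01 + 2(16.00) = 44.01 g/mol.
n(ZnO) = 666.630 / 81.38 = 8.19157 mol.
Step 1 (ZnO:CO = 1:1): theoretical n(CO) = 8.19157 mol; at 65.10% yield, n(CO) = 5.33271 mol.
Step 2 (CO:CO2 = 2:2): theoretical n(CO2) = 5.33271 mol, so theoretical mass = 5.33271 × 44.01 = 234.693 g.
At 65.73% yield, actual mass of CO2 = 234.693 × 0.6573 = 154.264 g.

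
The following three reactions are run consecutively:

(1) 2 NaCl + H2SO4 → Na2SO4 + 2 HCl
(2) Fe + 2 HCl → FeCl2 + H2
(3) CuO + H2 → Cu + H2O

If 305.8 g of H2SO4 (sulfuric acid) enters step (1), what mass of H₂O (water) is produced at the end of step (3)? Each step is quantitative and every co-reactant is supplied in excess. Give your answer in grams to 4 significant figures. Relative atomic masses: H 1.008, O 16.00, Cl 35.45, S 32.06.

M(H2SO4) = 2(1.008) + 32.06 + 4(16.00) = 98.076 g/mol.
M(H2O) = 2(1.008) + 16.00 = 18.016 g/mol.
n(H2SO4) = 305.8 / 98.076 = 3.1180 mol.
Reaction (1): H2SO4→HCl ratio 1:2 ⇒ n(HCl) = 6.2360 mol.
Reaction (2): HCl→H2 ratio 2:1 ⇒ n(H2) = 3.1180 mol.
Reaction (3): H2→H2O ratio 1:1 ⇒ n(H2O) = 3.1180 mol.
Mass of H2O = 3.1180 × 18.016 = 56.174 g.

56.17 g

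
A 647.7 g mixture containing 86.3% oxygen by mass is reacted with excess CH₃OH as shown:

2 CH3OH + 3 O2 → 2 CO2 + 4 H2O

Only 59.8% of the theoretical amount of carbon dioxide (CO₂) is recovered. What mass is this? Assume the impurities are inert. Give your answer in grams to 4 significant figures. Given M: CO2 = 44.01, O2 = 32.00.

306.5 g

Pure O2 available = 647.7 g × 0.863 = 558.97 g.
n(O2) = 558.97 g / 32.00 g/mol = 17.468 mol.
From the equation the O2:CO2 mole ratio is 3:2, so n(CO2) = 17.468 × 2/3 = 11.645 mol.
Mass of CO2 = 11.645 mol × 44.01 g/mol = 512.50 g.
Actual mass collected = 512.50 g × 0.598 = 306.48 g.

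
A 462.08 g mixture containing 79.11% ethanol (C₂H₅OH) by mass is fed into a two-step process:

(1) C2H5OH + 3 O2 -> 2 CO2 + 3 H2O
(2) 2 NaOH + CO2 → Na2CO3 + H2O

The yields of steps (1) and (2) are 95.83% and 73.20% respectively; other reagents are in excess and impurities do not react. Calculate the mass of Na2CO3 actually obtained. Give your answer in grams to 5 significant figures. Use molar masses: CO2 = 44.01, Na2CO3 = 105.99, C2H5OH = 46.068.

Pure C2H5OH = 462.08 × 0.7911 = 365.551 g.
n(C2H5OH) = 365.551 / 46.068 = 7.93504 mol.
Step 1 (C2H5OH:CO2 = 1:2): theoretical n(CO2) = 15.8701 mol; at 95.83% yield, n(CO2) = 15.2083 mol.
Step 2 (CO2:Na2CO3 = 1:1): theoretical n(Na2CO3) = 15.2083 mol, so theoretical mass = 15.2083 × 105.99 = 1611.93 g.
At 73.20% yield, actual mass of Na2CO3 = 1611.93 × 0.7320 = 1179.93 g.

1179.9 g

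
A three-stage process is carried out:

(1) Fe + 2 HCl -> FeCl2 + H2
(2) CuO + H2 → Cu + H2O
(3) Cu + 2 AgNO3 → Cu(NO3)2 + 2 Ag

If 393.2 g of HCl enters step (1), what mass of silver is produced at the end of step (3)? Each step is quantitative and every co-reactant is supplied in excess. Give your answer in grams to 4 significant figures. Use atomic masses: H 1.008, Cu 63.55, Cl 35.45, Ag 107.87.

1163 g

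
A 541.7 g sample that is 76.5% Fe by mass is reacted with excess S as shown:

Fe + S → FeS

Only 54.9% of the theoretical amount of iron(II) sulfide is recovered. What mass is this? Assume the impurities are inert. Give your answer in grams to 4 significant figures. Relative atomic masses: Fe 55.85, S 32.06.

358.1 g

Pure Fe available = 541.7 g × 0.765 = 414.40 g.
M(Fe) = 55.85 g/mol.
M(FeS) = 55.85 + 32.06 = 87.91 g/mol.
n(Fe) = 414.40 g / 55.85 g/mol = 7.4199 mol.
From the equation the Fe:FeS mole ratio is 1:1, so n(FeS) = 7.4199 × 1/1 = 7.4199 mol.
Mass of FeS = 7.4199 mol × 87.91 g/mol = 652.28 g.
Actual mass collected = 652.28 g × 0.549 = 358.10 g.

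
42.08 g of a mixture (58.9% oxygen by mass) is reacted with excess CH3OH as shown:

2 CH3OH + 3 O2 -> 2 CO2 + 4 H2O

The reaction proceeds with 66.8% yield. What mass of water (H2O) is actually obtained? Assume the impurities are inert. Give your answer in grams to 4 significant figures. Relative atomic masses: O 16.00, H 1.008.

Pure O2 available = 42.08 g × 0.589 = 24.785 g.
M(O2) = 2(16.00) = 32.00 g/mol.
M(H2O) = 2(1.008) + 16.00 = 18.016 g/mol.
n(O2) = 24.785 g / 32.00 g/mol = 0.77453 mol.
From the equation the O2:H2O mole ratio is 3:4, so n(H2O) = 0.77453 × 4/3 = 1.0327 mol.
Mass of H2O = 1.0327 mol × 18.016 g/mol = 18.605 g.
Actual mass collected = 18.605 g × 0.668 = 12.428 g.

12.43 g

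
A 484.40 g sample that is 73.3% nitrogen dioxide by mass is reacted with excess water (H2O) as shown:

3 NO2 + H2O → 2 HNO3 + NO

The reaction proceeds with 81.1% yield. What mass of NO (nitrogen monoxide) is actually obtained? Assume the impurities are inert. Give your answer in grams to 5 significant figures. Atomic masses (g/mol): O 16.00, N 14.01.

62.607 g

Pure NO2 available = 484.40 g × 0.733 = 355.065 g.
M(NO2) = 14.01 + 2(16.00) = 46.01 g/mol.
M(NO) = 14.01 + 16.00 = 30.01 g/mol.
n(NO2) = 355.065 g / 46.01 g/mol = 7.71713 mol.
From the equation the NO2:NO mole ratio is 3:1, so n(NO) = 7.71713 × 1/3 = 2.57238 mol.
Mass of NO = 2.57238 mol × 30.01 g/mol = 77.1970 g.
Actual mass collected = 77.1970 g × 0.811 = 62.6068 g.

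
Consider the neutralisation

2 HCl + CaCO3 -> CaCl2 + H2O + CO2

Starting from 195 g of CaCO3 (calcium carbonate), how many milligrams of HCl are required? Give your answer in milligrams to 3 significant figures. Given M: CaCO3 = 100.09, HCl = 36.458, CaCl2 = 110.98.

n(CaCO3) = 195.0 g / 100.09 g/mol = 1.948 mol.
From the equation the CaCO3:HCl mole ratio is 1:2, so n(HCl) = 1.948 × 2/1 = 3.896 mol.
Mass of HCl = 3.896 mol × 36.458 g/mol = 142.1 g.
Converting to mg: 142.1 g = 142000 mg.

142000 mg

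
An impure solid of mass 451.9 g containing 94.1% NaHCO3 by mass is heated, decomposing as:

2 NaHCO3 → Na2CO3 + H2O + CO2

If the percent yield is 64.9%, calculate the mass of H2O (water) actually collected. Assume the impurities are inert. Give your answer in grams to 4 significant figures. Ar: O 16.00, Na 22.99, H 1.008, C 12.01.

29.59 g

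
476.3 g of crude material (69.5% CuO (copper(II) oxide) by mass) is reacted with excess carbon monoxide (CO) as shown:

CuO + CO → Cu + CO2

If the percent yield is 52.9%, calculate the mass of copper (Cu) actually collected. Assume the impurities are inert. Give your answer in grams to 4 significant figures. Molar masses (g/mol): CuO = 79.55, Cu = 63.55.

Pure CuO available = 476.3 g × 0.695 = 331.03 g.
n(CuO) = 331.03 g / 79.55 g/mol = 4.1613 mol.
From the equation the CuO:Cu mole ratio is 1:1, so n(Cu) = 4.1613 × 1/1 = 4.1613 mol.
Mass of Cu = 4.1613 mol × 63.55 g/mol = 264.45 g.
Actual mass collected = 264.45 g × 0.529 = 139.89 g.

139.9 g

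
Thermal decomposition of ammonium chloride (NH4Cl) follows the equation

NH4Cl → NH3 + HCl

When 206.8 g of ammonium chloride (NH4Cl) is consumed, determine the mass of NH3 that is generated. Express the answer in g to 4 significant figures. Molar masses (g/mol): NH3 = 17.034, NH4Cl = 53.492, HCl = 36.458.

n(NH4Cl) = 206.80 g / 53.492 g/mol = 3.8660 mol.
From the equation the NH4Cl:NH3 mole ratio is 1:1, so n(NH3) = 3.8660 × 1/1 = 3.8660 mol.
Mass of NH3 = 3.8660 mol × 17.034 g/mol = 65.853 g.

65.85 g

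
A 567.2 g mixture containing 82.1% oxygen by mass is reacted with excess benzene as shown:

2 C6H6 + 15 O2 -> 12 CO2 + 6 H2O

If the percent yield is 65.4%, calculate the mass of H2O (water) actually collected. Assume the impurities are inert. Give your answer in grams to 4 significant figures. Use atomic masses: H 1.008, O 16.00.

Pure O2 available = 567.2 g × 0.821 = 465.67 g.
M(O2) = 2(16.00) = 32.00 g/mol.
M(H2O) = 2(1.008) + 16.00 = 18.016 g/mol.
n(O2) = 465.67 g / 32.00 g/mol = 14.552 mol.
From the equation the O2:H2O mole ratio is 15:6, so n(H2O) = 14.552 × 6/15 = 5.8209 mol.
Mass of H2O = 5.8209 mol × 18.016 g/mol = 104.87 g.
Actual mass collected = 104.87 g × 0.654 = 68.584 g.

68.58 g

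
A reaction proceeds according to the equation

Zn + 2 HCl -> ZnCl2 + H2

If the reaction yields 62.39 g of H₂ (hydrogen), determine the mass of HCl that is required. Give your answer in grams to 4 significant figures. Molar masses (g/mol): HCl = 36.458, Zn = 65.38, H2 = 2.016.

n(H2) = 62.390 g / 2.016 g/mol = 30.947 mol.
From the equation the H2:HCl mole ratio is 1:2, so n(HCl) = 30.947 × 2/1 = 61.895 mol.
Mass of HCl = 61.895 mol × 36.458 g/mol = 2256.6 g.

2257 g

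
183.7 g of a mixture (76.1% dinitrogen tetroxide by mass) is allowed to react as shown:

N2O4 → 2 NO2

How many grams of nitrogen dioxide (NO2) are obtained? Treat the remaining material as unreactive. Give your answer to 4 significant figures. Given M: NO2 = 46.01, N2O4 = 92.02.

139.8 g

Mass of pure N2O4 = 183.7 g × 0.761 = 139.80 g.
n(N2O4) = 139.80 g / 92.02 g/mol = 1.5192 mol.
From the equation the N2O4:NO2 mole ratio is 1:2, so n(NO2) = 1.5192 × 2/1 = 3.0384 mol.
Mass of NO2 = 3.0384 mol × 46.01 g/mol = 139.80 g.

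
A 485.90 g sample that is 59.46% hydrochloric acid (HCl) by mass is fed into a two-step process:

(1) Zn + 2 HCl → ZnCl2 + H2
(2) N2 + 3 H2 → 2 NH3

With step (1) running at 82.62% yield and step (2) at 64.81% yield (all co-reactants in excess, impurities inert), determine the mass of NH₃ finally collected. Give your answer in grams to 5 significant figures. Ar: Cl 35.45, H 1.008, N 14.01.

24.094 g

Pure HCl = 485.90 × 0.5946 = 288.916 g.
M(HCl) = 1.008 + 35.45 = 36.458 g/mol.
M(NH3) = 14.01 + 3(1.008) = 17.034 g/mol.
n(HCl) = 288.916 / 36.458 = 7.92463 mol.
Step 1 (HCl:H2 = 2:1): theoretical n(H2) = 3.96231 mol; at 82.62% yield, n(H2) = 3.27366 mol.
Step 2 (H2:NH3 = 3:2): theoretical n(NH3) = 2.18244 mol, so theoretical mass = 2.18244 × 17.034 = 37.1757 g.
At 64.81% yield, actual mass of NH3 = 37.1757 × 0.6481 = 24.0936 g.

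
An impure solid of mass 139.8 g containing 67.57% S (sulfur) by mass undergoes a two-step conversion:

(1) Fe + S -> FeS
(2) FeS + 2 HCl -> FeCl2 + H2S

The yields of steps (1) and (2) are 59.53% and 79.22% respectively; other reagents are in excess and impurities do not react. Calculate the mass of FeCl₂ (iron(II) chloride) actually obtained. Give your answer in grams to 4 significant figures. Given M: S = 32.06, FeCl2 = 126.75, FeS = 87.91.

176.1 g

Pure S = 139.8 × 0.6757 = 94.463 g.
n(S) = 94.463 / 32.06 = 2.9464 mol.
Step 1 (S:FeS = 1:1): theoretical n(FeS) = 2.9464 mol; at 59.53% yield, n(FeS) = 1.7540 mol.
Step 2 (FeS:FeCl2 = 1:1): theoretical n(FeCl2) = 1.7540 mol, so theoretical mass = 1.7540 × 126.75 = 222.32 g.
At 79.22% yield, actual mass of FeCl2 = 222.32 × 0.7922 = 176.12 g.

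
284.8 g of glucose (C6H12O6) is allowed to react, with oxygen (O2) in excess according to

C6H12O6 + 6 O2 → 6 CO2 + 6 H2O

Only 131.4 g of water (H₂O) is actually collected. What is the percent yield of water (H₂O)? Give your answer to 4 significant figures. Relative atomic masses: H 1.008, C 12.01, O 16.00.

M(C6H12O6) = 6(12.01) + 12(1.008) + 6(16.00) = 180.156 g/mol.
M(H2O) = 2(1.008) + 16.00 = 18.016 g/mol.
n(C6H12O6) = 284.80 g / 180.156 g/mol = 1.5809 mol.
From the equation the C6H12O6:H2O mole ratio is 1:6, so n(H2O) = 1.5809 × 6/1 = 9.4851 mol.
Mass of H2O = 9.4851 mol × 18.016 g/mol = 170.88 g.
This is the theoretical yield. Percent yield = 131.4 g / 170.88 g × 100% = 76.894%.

76.89 %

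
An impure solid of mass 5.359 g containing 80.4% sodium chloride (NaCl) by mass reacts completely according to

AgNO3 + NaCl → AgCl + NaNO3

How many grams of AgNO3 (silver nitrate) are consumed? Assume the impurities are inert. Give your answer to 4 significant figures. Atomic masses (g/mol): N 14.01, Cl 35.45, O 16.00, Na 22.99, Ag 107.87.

Mass of pure NaCl = 5.359 g × 0.804 = 4.3086 g.
M(NaCl) = 22.99 + 35.45 = 58.44 g/mol.
M(AgNO3) = 107.87 + 14.01 + 3(16.00) = 169.88 g/mol.
n(NaCl) = 4.3086 g / 58.44 g/mol = 0.073728 mol.
From the equation the NaCl:AgNO3 mole ratio is 1:1, so n(AgNO3) = 0.073728 × 1/1 = 0.073728 mol.
Mass of AgNO3 = 0.073728 mol × 169.88 g/mol = 12.525 g.

12.52 g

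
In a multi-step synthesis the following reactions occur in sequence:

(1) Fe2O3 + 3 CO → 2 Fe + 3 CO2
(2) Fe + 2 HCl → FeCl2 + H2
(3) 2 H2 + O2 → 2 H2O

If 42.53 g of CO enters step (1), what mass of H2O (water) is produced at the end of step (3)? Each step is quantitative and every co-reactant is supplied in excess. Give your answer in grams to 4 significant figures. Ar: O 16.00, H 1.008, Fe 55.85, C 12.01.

18.24 g

M(CO) = 12.01 + 16.00 = 28.01 g/mol.
M(H2O) = 2(1.008) + 16.00 = 18.016 g/mol.
n(CO) = 42.53 / 28.01 = 1.5184 mol.
Reaction (1): CO→Fe ratio 3:2 ⇒ n(Fe) = 1.0123 mol.
Reaction (2): Fe→H2 ratio 1:1 ⇒ n(H2) = 1.0123 mol.
Reaction (3): H2→H2O ratio 2:2 ⇒ n(H2O) = 1.0123 mol.
Mass of H2O = 1.0123 × 18.016 = 18.237 g.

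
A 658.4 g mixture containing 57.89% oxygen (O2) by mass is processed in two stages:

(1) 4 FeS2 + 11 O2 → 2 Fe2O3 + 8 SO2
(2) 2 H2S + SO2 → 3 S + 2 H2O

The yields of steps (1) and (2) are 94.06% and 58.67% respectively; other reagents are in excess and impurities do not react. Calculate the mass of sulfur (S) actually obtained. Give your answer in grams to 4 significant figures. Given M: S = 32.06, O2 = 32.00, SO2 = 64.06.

459.8 g

Pure O2 = 658.4 × 0.5789 = 381.15 g.
n(O2) = 381.15 / 32.00 = 11.911 mol.
Step 1 (O2:SO2 = 11:8): theoretical n(SO2) = 8.6624 mol; at 94.06% yield, n(SO2) = 8.1479 mol.
Step 2 (SO2:S = 1:3): theoretical n(S) = 24.444 mol, so theoretical mass = 24.444 × 32.06 = 783.66 g.
At 58.67% yield, actual mass of S = 783.66 × 0.5867 = 459.78 g.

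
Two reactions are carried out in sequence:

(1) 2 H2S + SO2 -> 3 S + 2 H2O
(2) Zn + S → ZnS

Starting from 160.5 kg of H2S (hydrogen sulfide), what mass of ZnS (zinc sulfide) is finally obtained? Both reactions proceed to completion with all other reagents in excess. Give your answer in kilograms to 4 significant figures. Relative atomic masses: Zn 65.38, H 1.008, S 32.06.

688.4 kg

M(H2S) = 2(1.008) + 32.06 = 34.076 g/mol.
M(ZnS) = 65.38 + 32.06 = 97.44 g/mol.
160.5 kg = 160500 g.
n(H2S) = 160500 / 34.076 = 4710.1 mol.
Step 1 gives a 2:3 ratio of H2S to S, so n(S) = 7065.1 mol.
In step 2 the S:ZnS ratio is 1:1, so n(ZnS) = 7065.1 mol.
Mass of ZnS = 7065.1 × 97.44 = 688420 g = 688.4 kg.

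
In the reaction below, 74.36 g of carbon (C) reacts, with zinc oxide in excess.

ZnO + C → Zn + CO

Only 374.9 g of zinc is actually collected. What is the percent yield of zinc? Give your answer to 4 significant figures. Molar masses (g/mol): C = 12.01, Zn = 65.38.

92.61 %

n(C) = 74.360 g / 12.01 g/mol = 6.1915 mol.
From the equation the C:Zn mole ratio is 1:1, so n(Zn) = 6.1915 × 1/1 = 6.1915 mol.
Mass of Zn = 6.1915 mol × 65.38 g/mol = 404.80 g.
This is the theoretical yield. Percent yield = 374.9 g / 404.80 g × 100% = 92.613%.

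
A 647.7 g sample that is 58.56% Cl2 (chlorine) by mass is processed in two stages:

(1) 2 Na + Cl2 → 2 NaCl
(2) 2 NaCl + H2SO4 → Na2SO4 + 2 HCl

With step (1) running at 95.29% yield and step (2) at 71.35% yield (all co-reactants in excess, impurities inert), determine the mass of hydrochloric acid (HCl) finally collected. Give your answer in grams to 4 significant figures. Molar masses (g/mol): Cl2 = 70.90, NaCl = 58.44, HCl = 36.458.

Pure Cl2 = 647.7 × 0.5856 = 379.29 g.
n(Cl2) = 379.29 / 70.90 = 5.3497 mol.
Step 1 (Cl2:NaCl = 1:2): theoretical n(NaCl) = 10.699 mol; at 95.29% yield, n(NaCl) = 10.195 mol.
Step 2 (NaCl:HCl = 2:2): theoretical n(HCl) = 10.195 mol, so theoretical mass = 10.195 × 36.458 = 371.71 g.
At 71.35% yield, actual mass of HCl = 371.71 × 0.7135 = 265.21 g.

265.2 g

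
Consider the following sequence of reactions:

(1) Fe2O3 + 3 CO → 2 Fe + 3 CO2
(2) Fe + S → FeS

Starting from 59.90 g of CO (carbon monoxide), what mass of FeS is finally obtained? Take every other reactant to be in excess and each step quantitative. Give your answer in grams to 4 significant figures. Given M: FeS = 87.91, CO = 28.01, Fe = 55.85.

n(CO) = 59.900 / 28.01 = 2.1385 mol.
Step 1 gives a 3:2 ratio of CO to Fe, so n(Fe) = 1.4257 mol.
In step 2 the Fe:FeS ratio is 1:1, so n(FeS) = 1.4257 mol.
Mass of FeS = 1.4257 × 87.91 = 125.33 g.

125.3 g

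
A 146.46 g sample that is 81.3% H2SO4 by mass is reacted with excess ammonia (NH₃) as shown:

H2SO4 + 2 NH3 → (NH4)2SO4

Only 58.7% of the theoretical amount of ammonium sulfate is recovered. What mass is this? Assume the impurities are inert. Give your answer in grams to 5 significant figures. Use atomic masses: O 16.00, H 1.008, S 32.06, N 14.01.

Pure H2SO4 available = 146.46 g × 0.813 = 119.072 g.
M(H2SO4) = 2(1.008) + 32.06 + 4(16.00) = 98.076 g/mol.
M((NH4)2SO4) = 2(14.01) + 8(1.008) + 32.06 + 4(16.00) = 132.144 g/mol.
n(H2SO4) = 119.072 g / 98.076 g/mol = 1.21408 mol.
From the equation the H2SO4:(NH4)2SO4 mole ratio is 1:1, so n((NH4)2SO4) = 1.21408 × 1/1 = 1.21408 mol.
Mass of (NH4)2SO4 = 1.21408 mol × 132.144 g/mol = 160.433 g.
Actual mass collected = 160.433 g × 0.587 = 94.1743 g.

94.174 g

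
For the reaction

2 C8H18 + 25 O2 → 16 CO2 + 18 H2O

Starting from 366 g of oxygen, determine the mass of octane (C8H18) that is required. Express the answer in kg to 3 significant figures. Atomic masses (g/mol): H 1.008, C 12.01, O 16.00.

0.105 kg

M(O2) = 2(16.00) = 32.00 g/mol.
M(C8H18) = 8(12.01) + 18(1.008) = 114.224 g/mol.
n(O2) = 366.0 g / 32.00 g/mol = 11.44 mol.
From the equation the O2:C8H18 mole ratio is 25:2, so n(C8H18) = 11.44 × 2/25 = 0.9150 mol.
Mass of C8H18 = 0.9150 mol × 114.224 g/mol = 104.5 g.
Converting to kg: 104.5 g = 0.105 kg.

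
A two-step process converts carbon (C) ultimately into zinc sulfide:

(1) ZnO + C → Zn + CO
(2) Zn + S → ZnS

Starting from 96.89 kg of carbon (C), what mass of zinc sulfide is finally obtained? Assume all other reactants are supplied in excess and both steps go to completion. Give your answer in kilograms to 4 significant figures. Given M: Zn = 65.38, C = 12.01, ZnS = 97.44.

786.1 kg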